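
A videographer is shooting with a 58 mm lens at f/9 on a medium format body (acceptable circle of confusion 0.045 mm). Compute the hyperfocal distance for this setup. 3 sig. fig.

Hyperfocal distance H = f²/(N·c) + f = 58²/(9 × 0.045) + 58 = 3364/0.405 + 58 ≈ 8364.2 mm ≈ 8.36 m.

8.36 m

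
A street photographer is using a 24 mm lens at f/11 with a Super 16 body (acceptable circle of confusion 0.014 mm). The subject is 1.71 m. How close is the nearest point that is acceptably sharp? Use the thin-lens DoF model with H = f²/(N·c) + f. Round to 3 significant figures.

1.18 m

Hyperfocal distance H = f²/(N·c) + f = 24²/(11 × 0.014) + 24 = 576/0.154 + 24 ≈ 3764.3 mm ≈ 3.764 m.
Near limit Dn = s·(H − f)/(H + s − 2f) = 1710 × (3764.3 − 24) / (3764.3 + 1710 − 2 × 24) = 1710 × 3740.3 / 5426.3 ≈ 1178.7 mm ≈ 1.18 m.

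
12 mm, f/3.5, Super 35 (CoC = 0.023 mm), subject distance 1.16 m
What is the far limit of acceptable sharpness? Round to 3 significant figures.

3.24 m

Hyperfocal distance H = f²/(N·c) + f = 12²/(3.5 × 0.023) + 12 = 144/0.0805 + 12 ≈ 1800.8 mm ≈ 1.801 m.
Far limit Df = s·(H − f)/(H − s) = 1160 × (1800.8 − 12) / (1800.8 − 1160) = 1160 × 1788.8 / 640.8 ≈ 3238.1 mm ≈ 3.24 m.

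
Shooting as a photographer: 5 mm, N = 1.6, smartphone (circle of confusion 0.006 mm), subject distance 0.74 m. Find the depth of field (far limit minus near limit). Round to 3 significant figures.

Hyperfocal distance H = f²/(N·c) + f = 5²/(1.6 × 0.006) + 5 = 25/0.0096 + 5 ≈ 2609.2 mm ≈ 2.609 m.
Near limit Dn = s·(H − f)/(H + s − 2f) = 740 × (2609.2 − 5) / (2609.2 + 740 − 2 × 5) = 740 × 2604.2 / 3339.2 ≈ 577.12 mm.
Far limit Df = s·(H − f)/(H − s) = 740 × (2609.2 − 5) / (2609.2 − 740) = 740 × 2604.2 / 1869.2 ≈ 1030.99 mm.
Depth of field = Df − Dn = 1030.99 − 577.12 ≈ 453.87 mm.

454 mm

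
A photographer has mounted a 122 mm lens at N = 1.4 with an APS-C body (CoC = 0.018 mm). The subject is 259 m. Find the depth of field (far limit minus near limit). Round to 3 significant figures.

Hyperfocal distance H = f²/(N·c) + f = 122²/(1.4 × 0.018) + 122 = 14884/0.0252 + 122 ≈ 590756.9 mm ≈ 590.8 m.
Near limit Dn = s·(H − f)/(H + s − 2f) = 259000 × (590756.9 − 122) / (590756.9 + 259000 − 2 × 122) = 259000 × 590634.9 / 849512.9 ≈ 180073 mm.
Far limit Df = s·(H − f)/(H − s) = 259000 × (590756.9 − 122) / (590756.9 − 259000) = 259000 × 590634.9 / 331756.9 ≈ 461104 mm.
Depth of field = Df − Dn = 461104 − 180073 ≈ 281031 mm ≈ 281 m.

281 m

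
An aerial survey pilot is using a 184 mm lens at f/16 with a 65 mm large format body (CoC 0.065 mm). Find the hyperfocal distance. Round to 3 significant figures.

32.7 m

Hyperfocal distance H = f²/(N·c) + f = 184²/(16 × 0.065) + 184 = 33856/1.04 + 184 ≈ 32737.8 mm ≈ 32.7 m.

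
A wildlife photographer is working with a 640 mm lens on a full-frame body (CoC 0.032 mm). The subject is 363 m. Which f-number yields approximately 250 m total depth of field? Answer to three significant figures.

f/11

Write h = H − f = f²/(N·c). The thin-lens limits are Dn = s·h/(h + (s−f)) and Df = s·h/(h − (s−f)), so DoF = Df − Dn = 2·s·(s−f)·h / (h² − (s−f)²).
That is a quadratic in h: DoF·h² − 2·s·(s−f)·h − DoF·(s−f)² = 0 ⇒ h = (s−f)·(s + √(s² + DoF²)) / DoF = 362360 × (363000 + √(363000² + 250000²)) / 250000 = 362360 × (363000 + 440760) / 250000 ≈ 1165001 mm.
Then N = f²/(c·h) = 640² / (0.032 × 1165001) = 409600 / 37280 ≈ 11.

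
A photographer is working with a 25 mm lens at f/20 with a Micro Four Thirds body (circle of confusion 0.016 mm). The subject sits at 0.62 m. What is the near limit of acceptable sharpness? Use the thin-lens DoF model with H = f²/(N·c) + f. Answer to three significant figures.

475 mm

Hyperfocal distance H = f²/(N·c) + f = 25²/(20 × 0.016) + 25 = 625/0.32 + 25 ≈ 1978.1 mm ≈ 1.978 m.
Near limit Dn = s·(H − f)/(H + s − 2f) = 620 × (1978.1 − 25) / (1978.1 + 620 − 2 × 25) = 620 × 1953.1 / 2548.1 ≈ 475.23 mm.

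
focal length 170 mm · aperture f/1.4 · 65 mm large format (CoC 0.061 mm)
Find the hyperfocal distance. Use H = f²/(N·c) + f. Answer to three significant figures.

339 m

Hyperfocal distance H = f²/(N·c) + f = 170²/(1.4 × 0.061) + 170 = 28900/0.0854 + 170 ≈ 338577.5 mm ≈ 339 m.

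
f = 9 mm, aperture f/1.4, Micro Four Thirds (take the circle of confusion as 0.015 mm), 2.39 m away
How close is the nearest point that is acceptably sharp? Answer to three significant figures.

1.48 m

Hyperfocal distance H = f²/(N·c) + f = 9²/(1.4 × 0.015) + 9 = 81/0.021 + 9 ≈ 3866.1 mm ≈ 3.866 m.
Near limit Dn = s·(H − f)/(H + s − 2f) = 2390 × (3866.1 − 9) / (3866.1 + 2390 − 2 × 9) = 2390 × 3857.1 / 6238.1 ≈ 1477.8 mm ≈ 1.48 m.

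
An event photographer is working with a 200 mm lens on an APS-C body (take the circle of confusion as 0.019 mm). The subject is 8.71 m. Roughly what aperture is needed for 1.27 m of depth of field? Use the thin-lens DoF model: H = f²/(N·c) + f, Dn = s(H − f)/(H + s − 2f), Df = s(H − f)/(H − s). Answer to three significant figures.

f/17.9

Write h = H − f = f²/(N·c). The thin-lens limits are Dn = s·h/(h + (s−f)) and Df = s·h/(h − (s−f)), so DoF = Df − Dn = 2·s·(s−f)·h / (h² − (s−f)²).
That is a quadratic in h: DoF·h² − 2·s·(s−f)·h − DoF·(s−f)² = 0 ⇒ h = (s−f)·(s + √(s² + DoF²)) / DoF = 8510 × (8710 + √(8710² + 1270²)) / 1270 = 8510 × (8710 + 8802.10) / 1270 ≈ 117345 mm.
Then N = f²/(c·h) = 200² / (0.019 × 117345) = 40000 / 2229.6 ≈ 17.9.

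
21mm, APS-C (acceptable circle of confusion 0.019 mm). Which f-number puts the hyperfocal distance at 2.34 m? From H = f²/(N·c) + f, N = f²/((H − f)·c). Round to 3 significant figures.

Rearrange H = f²/(N·c) + f for N: N = f² / ((H − f)·c).
N = 21² / ((2340 − 21) × 0.019) = 441 / 44.06 ≈ 10.

f/10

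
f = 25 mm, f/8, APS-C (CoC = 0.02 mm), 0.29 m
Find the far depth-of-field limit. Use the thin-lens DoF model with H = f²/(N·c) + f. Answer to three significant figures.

311 mm

Hyperfocal distance H = f²/(N·c) + f = 25²/(8 × 0.02) + 25 = 625/0.16 + 25 ≈ 3931.2 mm ≈ 3.931 m.
Far limit Df = s·(H − f)/(H − s) = 290 × (3931.2 − 25) / (3931.2 − 290) = 290 × 3906.2 / 3641.2 ≈ 311.11 mm.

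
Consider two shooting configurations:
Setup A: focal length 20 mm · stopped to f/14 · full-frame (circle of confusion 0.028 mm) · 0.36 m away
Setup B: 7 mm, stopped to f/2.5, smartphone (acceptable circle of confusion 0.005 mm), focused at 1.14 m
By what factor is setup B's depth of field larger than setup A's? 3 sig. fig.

2.66

Setup A: H = 20²/(14×0.028) + 20 ≈ 1040.4 mm; DoF = Df − Dn = 539.89 − 270.03 ≈ 269.86 mm.
Setup B: H = 7²/(2.5×0.005) + 7 ≈ 3927.0 mm; DoF = Df − Dn = 1603.44 − 884.39 ≈ 719.05 mm.
Ratio = 719.05 / 269.86 ≈ 2.66.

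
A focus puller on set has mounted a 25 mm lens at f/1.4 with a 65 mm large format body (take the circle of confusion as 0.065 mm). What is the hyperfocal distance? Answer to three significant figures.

6.89 m

Hyperfocal distance H = f²/(N·c) + f = 25²/(1.4 × 0.065) + 25 = 625/0.091 + 25 ≈ 6893.1 mm ≈ 6.89 m.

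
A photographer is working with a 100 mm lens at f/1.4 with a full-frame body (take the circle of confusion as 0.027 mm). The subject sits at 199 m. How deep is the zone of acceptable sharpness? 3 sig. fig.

688 m

Hyperfocal distance H = f²/(N·c) + f = 100²/(1.4 × 0.027) + 100 = 10000/0.0378 + 100 ≈ 264650.3 mm ≈ 264.7 m.
Near limit Dn = s·(H − f)/(H + s − 2f) = 199000 × (264650.3 − 100) / (264650.3 + 199000 − 2 × 100) = 199000 × 264550.3 / 463450.3 ≈ 113595 mm.
Far limit Df = s·(H − f)/(H − s) = 199000 × (264650.3 − 100) / (264650.3 − 199000) = 199000 × 264550.3 / 65650.3 ≈ 801908 mm.
Depth of field = Df − Dn = 801908 − 113595 ≈ 688313 mm ≈ 688 m.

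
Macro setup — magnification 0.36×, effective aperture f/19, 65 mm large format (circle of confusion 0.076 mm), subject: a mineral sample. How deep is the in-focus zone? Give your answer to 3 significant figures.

At magnification m, DoF ≈ 2·N_eff·c/m² = 2 × 19 × 0.076 / 0.36² = 2.888 / 0.1296 ≈ 22.3 mm.

22.3 mm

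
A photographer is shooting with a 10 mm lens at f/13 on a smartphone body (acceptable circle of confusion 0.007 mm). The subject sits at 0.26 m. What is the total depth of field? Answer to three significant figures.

125 mm

Hyperfocal distance H = f²/(N·c) + f = 10²/(13 × 0.007) + 10 = 100/0.091 + 10 ≈ 1108.9 mm ≈ 1.109 m.
Near limit Dn = s·(H − f)/(H + s − 2f) = 260 × (1108.9 − 10) / (1108.9 + 260 − 2 × 10) = 260 × 1098.9 / 1348.9 ≈ 211.81 mm.
Far limit Df = s·(H − f)/(H − s) = 260 × (1108.9 − 10) / (1108.9 − 260) = 260 × 1098.9 / 848.9 ≈ 336.57 mm.
Depth of field = Df − Dn = 336.57 − 211.81 ≈ 124.76 mm.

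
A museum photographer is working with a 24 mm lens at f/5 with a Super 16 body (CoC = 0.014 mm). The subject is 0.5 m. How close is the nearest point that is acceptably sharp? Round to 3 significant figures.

Hyperfocal distance H = f²/(N·c) + f = 24²/(5 × 0.014) + 24 = 576/0.07 + 24 ≈ 8252.6 mm ≈ 8.253 m.
Near limit Dn = s·(H − f)/(H + s − 2f) = 500 × (8252.6 − 24) / (8252.6 + 500 − 2 × 24) = 500 × 8228.6 / 8704.6 ≈ 472.66 mm.

473 mm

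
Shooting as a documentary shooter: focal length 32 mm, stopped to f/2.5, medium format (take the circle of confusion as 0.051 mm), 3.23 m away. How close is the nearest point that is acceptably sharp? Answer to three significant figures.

2.31 m

Hyperfocal distance H = f²/(N·c) + f = 32²/(2.5 × 0.051) + 32 = 1024/0.1275 + 32 ≈ 8063.4 mm ≈ 8.063 m.
Near limit Dn = s·(H − f)/(H + s − 2f) = 3230 × (8063.4 − 32) / (8063.4 + 3230 − 2 × 32) = 3230 × 8031.4 / 11229.4 ≈ 2310.1 mm ≈ 2.31 m.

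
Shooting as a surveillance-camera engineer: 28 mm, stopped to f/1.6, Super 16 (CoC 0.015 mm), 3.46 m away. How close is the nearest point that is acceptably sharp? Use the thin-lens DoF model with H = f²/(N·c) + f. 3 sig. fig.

Hyperfocal distance H = f²/(N·c) + f = 28²/(1.6 × 0.015) + 28 = 784/0.024 + 28 ≈ 32694.7 mm ≈ 32.69 m.
Near limit Dn = s·(H − f)/(H + s − 2f) = 3460 × (32694.7 − 28) / (32694.7 + 3460 − 2 × 28) = 3460 × 32666.7 / 36098.7 ≈ 3131.0 mm ≈ 3.13 m.

3.13 m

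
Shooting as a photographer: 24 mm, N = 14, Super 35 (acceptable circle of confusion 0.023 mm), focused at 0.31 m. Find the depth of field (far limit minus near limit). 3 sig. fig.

Hyperfocal distance H = f²/(N·c) + f = 24²/(14 × 0.023) + 24 = 576/0.322 + 24 ≈ 1812.8 mm ≈ 1.813 m.
Near limit Dn = s·(H − f)/(H + s − 2f) = 310 × (1812.8 − 24) / (1812.8 + 310 − 2 × 24) = 310 × 1788.8 / 2074.8 ≈ 267.27 mm.
Far limit Df = s·(H − f)/(H − s) = 310 × (1812.8 − 24) / (1812.8 − 310) = 310 × 1788.8 / 1502.8 ≈ 369.00 mm.
Depth of field = Df − Dn = 369.00 − 267.27 ≈ 101.73 mm.

102 mm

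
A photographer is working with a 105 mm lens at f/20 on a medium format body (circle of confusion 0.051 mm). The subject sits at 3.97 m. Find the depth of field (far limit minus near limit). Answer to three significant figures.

3.26 m

Hyperfocal distance H = f²/(N·c) + f = 105²/(20 × 0.051) + 105 = 11025/1.02 + 105 ≈ 10913.8 mm ≈ 10.91 m.
Near limit Dn = s·(H − f)/(H + s − 2f) = 3970 × (10913.8 − 105) / (10913.8 + 3970 − 2 × 105) = 3970 × 10808.8 / 14673.8 ≈ 2924.3 mm.
Far limit Df = s·(H − f)/(H − s) = 3970 × (10913.8 − 105) / (10913.8 − 3970) = 3970 × 10808.8 / 6943.8 ≈ 6179.7 mm.
Depth of field = Df − Dn = 6179.7 − 2924.3 ≈ 3255.4 mm ≈ 3.26 m.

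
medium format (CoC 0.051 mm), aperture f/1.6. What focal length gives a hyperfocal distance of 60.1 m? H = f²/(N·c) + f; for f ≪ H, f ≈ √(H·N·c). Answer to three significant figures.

From H = f²/(N·c) + f, with f ≪ H: f ≈ √(H·N·c) = √(60100 × 1.6 × 0.051) = √4904.2 ≈ 70.03 mm.
The +f correction barely moves this — solving exactly, f² + N·c·f − N·c·H = 0 ⇒ f = (−N·c + √((N·c)² + 4·N·c·H))/2 = (−0.0816 + √19617)/2 ≈ 69.989 mm, so f ≈ 70.0 mm.

70.0 mm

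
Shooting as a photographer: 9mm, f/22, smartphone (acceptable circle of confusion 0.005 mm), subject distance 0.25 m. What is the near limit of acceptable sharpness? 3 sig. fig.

Hyperfocal distance H = f²/(N·c) + f = 9²/(22 × 0.005) + 9 = 81/0.11 + 9 ≈ 745.4 mm ≈ 0.745 m.
Near limit Dn = s·(H − f)/(H + s − 2f) = 250 × (745.4 − 9) / (745.4 + 250 − 2 × 9) = 250 × 736.4 / 977.4 ≈ 188.35 mm.

188 mm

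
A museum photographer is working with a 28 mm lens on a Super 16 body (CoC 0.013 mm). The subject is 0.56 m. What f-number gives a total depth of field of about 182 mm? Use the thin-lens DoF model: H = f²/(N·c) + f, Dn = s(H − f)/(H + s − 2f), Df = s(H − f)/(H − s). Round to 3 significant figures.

Write h = H − f = f²/(N·c). The thin-lens limits are Dn = s·h/(h + (s−f)) and Df = s·h/(h − (s−f)), so DoF = Df − Dn = 2·s·(s−f)·h / (h² − (s−f)²).
That is a quadratic in h: DoF·h² − 2·s·(s−f)·h − DoF·(s−f)² = 0 ⇒ h = (s−f)·(s + √(s² + DoF²)) / DoF = 532 × (560 + √(560² + 182²)) / 182 = 532 × (560 + 588.833) / 182 ≈ 3358.1 mm.
Then N = f²/(c·h) = 28² / (0.013 × 3358.1) = 784 / 43.656 ≈ 18.

f/18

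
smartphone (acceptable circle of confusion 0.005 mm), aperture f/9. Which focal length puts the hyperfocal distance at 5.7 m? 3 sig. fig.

16.0 mm

From H = f²/(N·c) + f, with f ≪ H: f ≈ √(H·N·c) = √(5700 × 9 × 0.005) = √256.50 ≈ 16.02 mm.
The +f correction barely moves this — solving exactly, f² + N·c·f − N·c·H = 0 ⇒ f = (−N·c + √((N·c)² + 4·N·c·H))/2 = (−0.045 + √1026.0)/2 ≈ 15.993 mm, so f ≈ 16.0 mm.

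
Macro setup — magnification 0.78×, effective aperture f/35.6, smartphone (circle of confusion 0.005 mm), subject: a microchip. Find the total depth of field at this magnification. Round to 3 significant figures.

At magnification m, DoF ≈ 2·N_eff·c/m² = 2 × 35.6 × 0.005 / 0.78² = 0.356 / 0.6084 ≈ 0.585 mm.

0.585 mm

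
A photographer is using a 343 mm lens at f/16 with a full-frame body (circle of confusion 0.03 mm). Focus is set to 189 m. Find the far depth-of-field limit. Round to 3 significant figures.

Hyperfocal distance H = f²/(N·c) + f = 343²/(16 × 0.03) + 343 = 117649/0.48 + 343 ≈ 245445.1 mm ≈ 245.4 m.
Far limit Df = s·(H − f)/(H − s) = 189000 × (245445.1 − 343) / (245445.1 − 189000) = 189000 × 245102.1 / 56445.1 ≈ 820697 mm ≈ 821 m.

821 m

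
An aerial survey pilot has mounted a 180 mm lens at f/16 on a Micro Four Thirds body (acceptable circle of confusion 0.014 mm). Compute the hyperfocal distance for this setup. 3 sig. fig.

Hyperfocal distance H = f²/(N·c) + f = 180²/(16 × 0.014) + 180 = 32400/0.224 + 180 ≈ 144822.9 mm ≈ 145 m.

145 m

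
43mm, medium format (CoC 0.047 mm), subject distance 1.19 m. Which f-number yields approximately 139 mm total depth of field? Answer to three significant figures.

f/2.00

Write h = H − f = f²/(N·c). The thin-lens limits are Dn = s·h/(h + (s−f)) and Df = s·h/(h − (s−f)), so DoF = Df − Dn = 2·s·(s−f)·h / (h² − (s−f)²).
That is a quadratic in h: DoF·h² − 2·s·(s−f)·h − DoF·(s−f)² = 0 ⇒ h = (s−f)·(s + √(s² + DoF²)) / DoF = 1147 × (1190 + √(1190² + 139²)) / 139 = 1147 × (1190 + 1198.09) / 139 ≈ 19706 mm.
Then N = f²/(c·h) = 43² / (0.047 × 19706) = 1849 / 926.18 ≈ 2.00.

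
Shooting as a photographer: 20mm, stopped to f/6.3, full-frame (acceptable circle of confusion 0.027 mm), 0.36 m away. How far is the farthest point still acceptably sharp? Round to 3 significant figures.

421 mm

Hyperfocal distance H = f²/(N·c) + f = 20²/(6.3 × 0.027) + 20 = 400/0.1701 + 20 ≈ 2371.6 mm ≈ 2.372 m.
Far limit Df = s·(H − f)/(H − s) = 360 × (2371.6 − 20) / (2371.6 − 360) = 360 × 2351.6 / 2011.6 ≈ 420.85 mm.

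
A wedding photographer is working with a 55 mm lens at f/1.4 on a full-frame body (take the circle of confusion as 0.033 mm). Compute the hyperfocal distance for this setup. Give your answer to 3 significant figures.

Hyperfocal distance H = f²/(N·c) + f = 55²/(1.4 × 0.033) + 55 = 3025/0.0462 + 55 ≈ 65531.2 mm ≈ 65.5 m.

65.5 m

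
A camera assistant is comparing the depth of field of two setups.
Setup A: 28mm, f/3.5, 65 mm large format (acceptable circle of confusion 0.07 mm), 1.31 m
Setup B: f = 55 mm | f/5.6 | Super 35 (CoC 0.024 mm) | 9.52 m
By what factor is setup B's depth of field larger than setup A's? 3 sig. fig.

Setup A: H = 28²/(3.5×0.07) + 28 ≈ 3228.0 mm; DoF = Df − Dn = 2185.6 − 935.3 ≈ 1250.3 mm.
Setup B: H = 55²/(5.6×0.024) + 55 ≈ 22562.4 mm; DoF = Df − Dn = 16428.7 − 6701.7 ≈ 9727.0 mm.
Ratio = 9727.0 / 1250.3 ≈ 7.78.

7.78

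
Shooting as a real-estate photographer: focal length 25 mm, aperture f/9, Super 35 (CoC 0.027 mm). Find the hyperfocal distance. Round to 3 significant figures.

2.60 m

Hyperfocal distance H = f²/(N·c) + f = 25²/(9 × 0.027) + 25 = 625/0.243 + 25 ≈ 2597.0 mm ≈ 2.60 m.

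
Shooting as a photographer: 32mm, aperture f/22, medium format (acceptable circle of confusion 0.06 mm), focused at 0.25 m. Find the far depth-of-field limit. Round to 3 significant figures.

348 mm

Hyperfocal distance H = f²/(N·c) + f = 32²/(22 × 0.06) + 32 = 1024/1.32 + 32 ≈ 807.8 mm ≈ 0.808 m.
Far limit Df = s·(H − f)/(H − s) = 250 × (807.8 − 32) / (807.8 − 250) = 250 × 775.8 / 557.8 ≈ 347.71 mm.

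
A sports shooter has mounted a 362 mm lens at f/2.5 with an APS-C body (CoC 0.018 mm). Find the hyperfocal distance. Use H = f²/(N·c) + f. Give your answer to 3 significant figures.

Hyperfocal distance H = f²/(N·c) + f = 362²/(2.5 × 0.018) + 362 = 131044/0.045 + 362 ≈ 2912450.9 mm ≈ 2910 m.

2910 m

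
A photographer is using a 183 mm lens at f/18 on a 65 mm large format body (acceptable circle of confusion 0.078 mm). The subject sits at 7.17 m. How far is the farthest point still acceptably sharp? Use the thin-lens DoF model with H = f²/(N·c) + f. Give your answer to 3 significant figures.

10.1 m

Hyperfocal distance H = f²/(N·c) + f = 183²/(18 × 0.078) + 183 = 33489/1.404 + 183 ≈ 24035.6 mm ≈ 24.04 m.
Far limit Df = s·(H − f)/(H − s) = 7170 × (24035.6 − 183) / (24035.6 − 7170) = 7170 × 23852.6 / 16865.6 ≈ 10140 mm ≈ 10.1 m.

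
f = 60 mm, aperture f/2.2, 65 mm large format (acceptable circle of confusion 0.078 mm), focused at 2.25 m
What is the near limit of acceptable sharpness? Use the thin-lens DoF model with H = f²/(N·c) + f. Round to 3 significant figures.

Hyperfocal distance H = f²/(N·c) + f = 60²/(2.2 × 0.078) + 60 = 3600/0.1716 + 60 ≈ 21039.0 mm ≈ 21.04 m.
Near limit Dn = s·(H − f)/(H + s − 2f) = 2250 × (21039.0 − 60) / (21039.0 + 2250 − 2 × 60) = 2250 × 20979.0 / 23169.0 ≈ 2037.3 mm ≈ 2.04 m.

2.04 m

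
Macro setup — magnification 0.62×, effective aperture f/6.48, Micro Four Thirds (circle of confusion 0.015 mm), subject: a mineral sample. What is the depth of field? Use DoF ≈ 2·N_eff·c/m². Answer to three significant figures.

At magnification m, DoF ≈ 2·N_eff·c/m² = 2 × 6.48 × 0.015 / 0.62² = 0.1944 / 0.3844 ≈ 0.506 mm.

0.506 mm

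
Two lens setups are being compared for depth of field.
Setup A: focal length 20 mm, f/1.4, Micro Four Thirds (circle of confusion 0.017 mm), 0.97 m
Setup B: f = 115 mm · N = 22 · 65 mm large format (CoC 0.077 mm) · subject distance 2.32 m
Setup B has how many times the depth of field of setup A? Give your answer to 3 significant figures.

Setup A: H = 20²/(1.4×0.017) + 20 ≈ 16826.7 mm; DoF = Df − Dn = 1028.11 − 918.10 ≈ 110.01 mm.
Setup B: H = 115²/(22×0.077) + 115 ≈ 7922.0 mm; DoF = Df − Dn = 3233.2 − 1809.1 ≈ 1424.1 mm.
Ratio = 1424.1 / 110.01 ≈ 12.9.

12.9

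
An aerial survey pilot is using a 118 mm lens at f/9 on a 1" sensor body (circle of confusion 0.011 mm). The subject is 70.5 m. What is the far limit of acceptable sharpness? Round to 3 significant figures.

141 m

Hyperfocal distance H = f²/(N·c) + f = 118²/(9 × 0.011) + 118 = 13924/0.099 + 118 ≈ 140764.5 mm ≈ 140.8 m.
Far limit Df = s·(H − f)/(H − s) = 70500 × (140764.5 − 118) / (140764.5 − 70500) = 70500 × 140646.5 / 70264.5 ≈ 141118 mm ≈ 141 m.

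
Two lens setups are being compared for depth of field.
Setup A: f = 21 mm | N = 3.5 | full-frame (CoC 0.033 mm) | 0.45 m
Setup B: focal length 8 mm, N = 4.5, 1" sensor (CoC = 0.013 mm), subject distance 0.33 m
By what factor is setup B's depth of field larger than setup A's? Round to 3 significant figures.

Setup A: H = 21²/(3.5×0.033) + 21 ≈ 3839.2 mm; DoF = Df − Dn = 506.96 − 404.55 ≈ 102.41 mm.
Setup B: H = 8²/(4.5×0.013) + 8 ≈ 1102.0 mm; DoF = Df − Dn = 467.64 − 254.96 ≈ 212.68 mm.
Ratio = 212.68 / 102.41 ≈ 2.08.

2.08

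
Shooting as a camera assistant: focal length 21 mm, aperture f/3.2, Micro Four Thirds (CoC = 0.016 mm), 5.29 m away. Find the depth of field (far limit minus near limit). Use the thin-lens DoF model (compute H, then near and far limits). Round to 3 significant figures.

Hyperfocal distance H = f²/(N·c) + f = 21²/(3.2 × 0.016) + 21 = 441/0.0512 + 21 ≈ 8634.3 mm ≈ 8.634 m.
Near limit Dn = s·(H − f)/(H + s − 2f) = 5290 × (8634.3 − 21) / (8634.3 + 5290 − 2 × 21) = 5290 × 8613.3 / 13882.3 ≈ 3282 mm.
Far limit Df = s·(H − f)/(H − s) = 5290 × (8634.3 − 21) / (8634.3 − 5290) = 5290 × 8613.3 / 3344.3 ≈ 13625 mm.
Depth of field = Df − Dn = 13625 − 3282 ≈ 10343 mm ≈ 10.3 m.

10.3 m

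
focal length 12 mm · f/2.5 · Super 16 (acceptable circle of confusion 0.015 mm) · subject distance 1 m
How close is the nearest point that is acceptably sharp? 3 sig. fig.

0.795 m

Hyperfocal distance H = f²/(N·c) + f = 12²/(2.5 × 0.015) + 12 = 144/0.0375 + 12 ≈ 3852.0 mm ≈ 3.852 m.
Near limit Dn = s·(H − f)/(H + s − 2f) = 1000 × (3852.0 − 12) / (3852.0 + 1000 − 2 × 12) = 1000 × 3840.0 / 4828.0 ≈ 795.36 mm ≈ 0.795 m.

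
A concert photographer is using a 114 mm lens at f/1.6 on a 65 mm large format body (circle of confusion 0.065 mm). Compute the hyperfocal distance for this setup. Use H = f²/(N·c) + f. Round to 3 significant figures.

125 m

Hyperfocal distance H = f²/(N·c) + f = 114²/(1.6 × 0.065) + 114 = 12996/0.104 + 114 ≈ 125075.5 mm ≈ 125 m.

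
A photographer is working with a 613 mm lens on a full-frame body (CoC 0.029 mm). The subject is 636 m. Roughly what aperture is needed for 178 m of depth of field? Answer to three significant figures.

Write h = H − f = f²/(N·c). The thin-lens limits are Dn = s·h/(h + (s−f)) and Df = s·h/(h − (s−f)), so DoF = Df − Dn = 2·s·(s−f)·h / (h² − (s−f)²).
That is a quadratic in h: DoF·h² − 2·s·(s−f)·h − DoF·(s−f)² = 0 ⇒ h = (s−f)·(s + √(s² + DoF²)) / DoF = 635387 × (636000 + √(636000² + 178000²)) / 178000 = 635387 × (636000 + 660439) / 178000 ≈ 4627756 mm.
Then N = f²/(c·h) = 613² / (0.029 × 4627756) = 375769 / 134205 ≈ 2.80.

f/2.80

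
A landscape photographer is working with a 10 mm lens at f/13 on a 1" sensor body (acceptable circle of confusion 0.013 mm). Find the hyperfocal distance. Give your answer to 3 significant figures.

Hyperfocal distance H = f²/(N·c) + f = 10²/(13 × 0.013) + 10 = 100/0.169 + 10 ≈ 601.7 mm ≈ 0.602 m.

0.602 m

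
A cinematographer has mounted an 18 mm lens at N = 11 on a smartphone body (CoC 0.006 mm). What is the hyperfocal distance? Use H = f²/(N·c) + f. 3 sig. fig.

4.93 m

Hyperfocal distance H = f²/(N·c) + f = 18²/(11 × 0.006) + 18 = 324/0.066 + 18 ≈ 4927.1 mm ≈ 4.93 m.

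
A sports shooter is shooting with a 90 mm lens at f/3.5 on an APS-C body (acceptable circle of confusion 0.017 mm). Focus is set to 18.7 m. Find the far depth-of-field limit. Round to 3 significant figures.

Hyperfocal distance H = f²/(N·c) + f = 90²/(3.5 × 0.017) + 90 = 8100/0.0595 + 90 ≈ 136224.5 mm ≈ 136.2 m.
Far limit Df = s·(H − f)/(H − s) = 18700 × (136224.5 − 90) / (136224.5 − 18700) = 18700 × 136134.5 / 117524.5 ≈ 21661 mm ≈ 21.7 m.

21.7 m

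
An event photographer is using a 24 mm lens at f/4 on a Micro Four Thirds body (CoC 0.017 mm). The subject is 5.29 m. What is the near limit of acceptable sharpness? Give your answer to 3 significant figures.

3.26 m

Hyperfocal distance H = f²/(N·c) + f = 24²/(4 × 0.017) + 24 = 576/0.068 + 24 ≈ 8494.6 mm ≈ 8.495 m.
Near limit Dn = s·(H − f)/(H + s − 2f) = 5290 × (8494.6 − 24) / (8494.6 + 5290 − 2 × 24) = 5290 × 8470.6 / 13736.6 ≈ 3262.0 mm ≈ 3.26 m.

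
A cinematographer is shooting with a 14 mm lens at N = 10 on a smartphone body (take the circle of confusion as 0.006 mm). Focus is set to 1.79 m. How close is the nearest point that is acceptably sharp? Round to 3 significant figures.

Hyperfocal distance H = f²/(N·c) + f = 14²/(10 × 0.006) + 14 = 196/0.06 + 14 ≈ 3280.7 mm ≈ 3.281 m.
Near limit Dn = s·(H − f)/(H + s − 2f) = 1790 × (3280.7 − 14) / (3280.7 + 1790 − 2 × 14) = 1790 × 3266.7 / 5042.7 ≈ 1159.6 mm ≈ 1.16 m.

1.16 m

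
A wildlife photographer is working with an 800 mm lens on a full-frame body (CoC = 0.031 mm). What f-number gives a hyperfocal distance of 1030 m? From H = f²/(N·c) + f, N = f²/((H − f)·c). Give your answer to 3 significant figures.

f/20.1

Rearrange H = f²/(N·c) + f for N: N = f² / ((H − f)·c).
N = 800² / ((1030000 − 800) × 0.031) = 640000 / 31905 ≈ 20.1.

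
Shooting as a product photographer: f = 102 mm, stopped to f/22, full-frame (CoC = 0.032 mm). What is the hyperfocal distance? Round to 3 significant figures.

14.9 m

Hyperfocal distance H = f²/(N·c) + f = 102²/(22 × 0.032) + 102 = 10404/0.704 + 102 ≈ 14880.4 mm ≈ 14.9 m.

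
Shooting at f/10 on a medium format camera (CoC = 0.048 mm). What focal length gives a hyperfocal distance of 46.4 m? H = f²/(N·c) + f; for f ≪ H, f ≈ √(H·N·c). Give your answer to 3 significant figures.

From H = f²/(N·c) + f, with f ≪ H: f ≈ √(H·N·c) = √(46400 × 10 × 0.048) = √22272 ≈ 149.2 mm.
The +f correction barely moves this — solving exactly, f² + N·c·f − N·c·H = 0 ⇒ f = (−N·c + √((N·c)² + 4·N·c·H))/2 = (−0.48 + √89088)/2 ≈ 149.00 mm, so f ≈ 149 mm.

149 mm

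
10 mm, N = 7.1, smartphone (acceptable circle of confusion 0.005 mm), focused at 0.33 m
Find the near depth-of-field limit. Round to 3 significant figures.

Hyperfocal distance H = f²/(N·c) + f = 10²/(7.1 × 0.005) + 10 = 100/0.0355 + 10 ≈ 2826.9 mm ≈ 2.827 m.
Near limit Dn = s·(H − f)/(H + s − 2f) = 330 × (2826.9 − 10) / (2826.9 + 330 − 2 × 10) = 330 × 2816.9 / 3136.9 ≈ 296.34 mm.

296 mm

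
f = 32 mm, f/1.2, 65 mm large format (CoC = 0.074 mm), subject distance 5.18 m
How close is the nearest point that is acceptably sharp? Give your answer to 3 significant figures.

3.58 m

Hyperfocal distance H = f²/(N·c) + f = 32²/(1.2 × 0.074) + 32 = 1024/0.0888 + 32 ≈ 11563.5 mm ≈ 11.56 m.
Near limit Dn = s·(H − f)/(H + s − 2f) = 5180 × (11563.5 − 32) / (11563.5 + 5180 − 2 × 32) = 5180 × 11531.5 / 16679.5 ≈ 3581.2 mm ≈ 3.58 m.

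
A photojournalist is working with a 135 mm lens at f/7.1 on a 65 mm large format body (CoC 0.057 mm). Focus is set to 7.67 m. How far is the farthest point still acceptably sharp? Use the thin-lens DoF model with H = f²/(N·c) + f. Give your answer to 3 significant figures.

9.21 m

Hyperfocal distance H = f²/(N·c) + f = 135²/(7.1 × 0.057) + 135 = 18225/0.4047 + 135 ≈ 45168.4 mm ≈ 45.17 m.
Far limit Df = s·(H − f)/(H − s) = 7670 × (45168.4 − 135) / (45168.4 − 7670) = 7670 × 45033.4 / 37498.4 ≈ 9211.2 mm ≈ 9.21 m.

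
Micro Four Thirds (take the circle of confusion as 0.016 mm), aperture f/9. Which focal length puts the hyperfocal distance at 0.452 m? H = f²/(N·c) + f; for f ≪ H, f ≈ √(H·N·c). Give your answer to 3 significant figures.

From H = f²/(N·c) + f, with f ≪ H: f ≈ √(H·N·c) = √(452 × 9 × 0.016) = √65.088 ≈ 8.068 mm.
Exact: f² + N·c·f − N·c·H = 0 ⇒ f = (−N·c + √((N·c)² + 4·N·c·H))/2 = (−0.144 + √260.37)/2 ≈ 7.9960 mm ≈ 8.00 mm.

8.00 mm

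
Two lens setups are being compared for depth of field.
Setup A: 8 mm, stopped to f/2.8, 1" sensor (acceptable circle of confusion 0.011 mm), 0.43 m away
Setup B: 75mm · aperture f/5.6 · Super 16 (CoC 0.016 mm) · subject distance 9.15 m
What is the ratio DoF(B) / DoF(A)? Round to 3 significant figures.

14.8

Setup A: H = 8²/(2.8×0.011) + 8 ≈ 2085.9 mm; DoF = Df − Dn = 539.58 − 357.41 ≈ 182.17 mm.
Setup B: H = 75²/(5.6×0.016) + 75 ≈ 62854.0 mm; DoF = Df − Dn = 10696.2 − 7994.4 ≈ 2701.8 mm.
Ratio = 2701.8 / 182.17 ≈ 14.8.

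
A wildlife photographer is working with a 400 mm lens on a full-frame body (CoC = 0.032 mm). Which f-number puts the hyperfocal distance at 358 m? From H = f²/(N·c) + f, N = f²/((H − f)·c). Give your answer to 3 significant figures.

f/14

Rearrange H = f²/(N·c) + f for N: N = f² / ((H − f)·c).
N = 400² / ((358000 − 400) × 0.032) = 160000 / 11443 ≈ 14.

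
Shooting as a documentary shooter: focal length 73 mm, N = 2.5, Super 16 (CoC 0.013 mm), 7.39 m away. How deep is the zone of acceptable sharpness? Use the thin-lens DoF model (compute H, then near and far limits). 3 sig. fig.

Hyperfocal distance H = f²/(N·c) + f = 73²/(2.5 × 0.013) + 73 = 5329/0.0325 + 73 ≈ 164042.2 mm ≈ 164.0 m.
Near limit Dn = s·(H − f)/(H + s − 2f) = 7390 × (164042.2 − 73) / (164042.2 + 7390 − 2 × 73) = 7390 × 163969.2 / 171286.2 ≈ 7074.31 mm.
Far limit Df = s·(H − f)/(H − s) = 7390 × (164042.2 − 73) / (164042.2 − 7390) = 7390 × 163969.2 / 156652.2 ≈ 7735.18 mm.
Depth of field = Df − Dn = 7735.18 − 7074.31 ≈ 660.87 mm ≈ 0.661 m.

0.661 m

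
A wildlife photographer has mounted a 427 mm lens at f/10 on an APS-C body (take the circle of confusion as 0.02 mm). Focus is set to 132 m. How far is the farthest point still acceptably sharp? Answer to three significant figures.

154 m

Hyperfocal distance H = f²/(N·c) + f = 427²/(10 × 0.02) + 427 = 182329/0.2 + 427 ≈ 912072.0 mm ≈ 912.1 m.
Far limit Df = s·(H − f)/(H − s) = 132000 × (912072.0 − 427) / (912072.0 − 132000) = 132000 × 911645.0 / 780072.0 ≈ 154264 mm ≈ 154 m.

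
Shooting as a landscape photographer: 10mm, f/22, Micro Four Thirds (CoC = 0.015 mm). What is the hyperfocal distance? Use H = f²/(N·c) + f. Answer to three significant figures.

313 mm

Hyperfocal distance H = f²/(N·c) + f = 10²/(22 × 0.015) + 10 = 100/0.33 + 10 ≈ 313.0 mm ≈ 0.313 m.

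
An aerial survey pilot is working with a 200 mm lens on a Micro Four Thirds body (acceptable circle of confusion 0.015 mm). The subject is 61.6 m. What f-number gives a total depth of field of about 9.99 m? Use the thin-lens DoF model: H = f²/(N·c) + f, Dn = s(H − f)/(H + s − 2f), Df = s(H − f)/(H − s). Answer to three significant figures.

f/3.50

Write h = H − f = f²/(N·c). The thin-lens limits are Dn = s·h/(h + (s−f)) and Df = s·h/(h − (s−f)), so DoF = Df − Dn = 2·s·(s−f)·h / (h² − (s−f)²).
That is a quadratic in h: DoF·h² − 2·s·(s−f)·h − DoF·(s−f)² = 0 ⇒ h = (s−f)·(s + √(s² + DoF²)) / DoF = 61400 × (61600 + √(61600² + 9990²)) / 9990 = 61400 × (61600 + 62404.8) / 9990 ≈ 762152 mm.
Then N = f²/(c·h) = 200² / (0.015 × 762152) = 40000 / 11432 ≈ 3.50.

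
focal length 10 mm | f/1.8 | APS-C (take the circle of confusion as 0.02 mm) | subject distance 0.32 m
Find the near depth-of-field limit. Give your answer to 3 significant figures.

288 mm

Hyperfocal distance H = f²/(N·c) + f = 10²/(1.8 × 0.02) + 10 = 100/0.036 + 10 ≈ 2787.8 mm ≈ 2.788 m.
Near limit Dn = s·(H − f)/(H + s − 2f) = 320 × (2787.8 − 10) / (2787.8 + 320 − 2 × 10) = 320 × 2777.8 / 3087.8 ≈ 287.87 mm.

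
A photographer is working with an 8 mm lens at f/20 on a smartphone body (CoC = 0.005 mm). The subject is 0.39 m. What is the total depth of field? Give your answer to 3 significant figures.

Hyperfocal distance H = f²/(N·c) + f = 8²/(20 × 0.005) + 8 = 64/0.1 + 8 ≈ 648.0 mm ≈ 0.648 m.
Near limit Dn = s·(H − f)/(H + s − 2f) = 390 × (648.0 − 8) / (648.0 + 390 − 2 × 8) = 390 × 640.0 / 1022.0 ≈ 244.23 mm.
Far limit Df = s·(H − f)/(H − s) = 390 × (648.0 − 8) / (648.0 − 390) = 390 × 640.0 / 258.0 ≈ 967.44 mm.
Depth of field = Df − Dn = 967.44 − 244.23 ≈ 723.21 mm ≈ 0.723 m.

0.723 m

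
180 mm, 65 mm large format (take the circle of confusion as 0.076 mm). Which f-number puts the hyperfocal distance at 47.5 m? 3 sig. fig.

Rearrange H = f²/(N·c) + f for N: N = f² / ((H − f)·c).
N = 180² / ((47500 − 180) × 0.076) = 32400 / 3596 ≈ 9.01.

f/9.01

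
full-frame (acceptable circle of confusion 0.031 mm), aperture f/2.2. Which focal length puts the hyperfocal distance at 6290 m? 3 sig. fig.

From H = f²/(N·c) + f, with f ≪ H: f ≈ √(H·N·c) = √(6290000 × 2.2 × 0.031) = √428978 ≈ 655.0 mm.
The +f correction barely moves this — solving exactly, f² + N·c·f − N·c·H = 0 ⇒ f = (−N·c + √((N·c)² + 4·N·c·H))/2 = (−0.0682 + √1715912)/2 ≈ 654.93 mm, so f ≈ 655 mm.

655 mm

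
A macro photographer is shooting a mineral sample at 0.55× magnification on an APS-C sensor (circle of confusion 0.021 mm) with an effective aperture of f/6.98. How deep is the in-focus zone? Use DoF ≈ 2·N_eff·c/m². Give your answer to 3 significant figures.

At magnification m, DoF ≈ 2·N_eff·c/m² = 2 × 6.98 × 0.021 / 0.55² = 0.2932 / 0.3025 ≈ 0.969 mm.

0.969 mm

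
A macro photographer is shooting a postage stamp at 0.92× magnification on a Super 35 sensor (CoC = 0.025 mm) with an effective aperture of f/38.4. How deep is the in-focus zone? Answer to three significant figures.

2.27 mm

At magnification m, DoF ≈ 2·N_eff·c/m² = 2 × 38.4 × 0.025 / 0.92² = 1.92 / 0.8464 ≈ 2.27 mm.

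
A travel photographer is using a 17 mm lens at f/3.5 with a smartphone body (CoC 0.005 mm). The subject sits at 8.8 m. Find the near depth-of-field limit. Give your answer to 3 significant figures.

Hyperfocal distance H = f²/(N·c) + f = 17²/(3.5 × 0.005) + 17 = 289/0.0175 + 17 ≈ 16531.3 mm ≈ 16.53 m.
Near limit Dn = s·(H − f)/(H + s − 2f) = 8800 × (16531.3 − 17) / (16531.3 + 8800 − 2 × 17) = 8800 × 16514.3 / 25297.3 ≈ 5744.7 mm ≈ 5.74 m.

5.74 m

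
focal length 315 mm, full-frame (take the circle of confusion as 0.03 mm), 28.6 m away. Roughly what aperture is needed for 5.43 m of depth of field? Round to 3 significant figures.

Write h = H − f = f²/(N·c). The thin-lens limits are Dn = s·h/(h + (s−f)) and Df = s·h/(h − (s−f)), so DoF = Df − Dn = 2·s·(s−f)·h / (h² − (s−f)²).
That is a quadratic in h: DoF·h² − 2·s·(s−f)·h − DoF·(s−f)² = 0 ⇒ h = (s−f)·(s + √(s² + DoF²)) / DoF = 28285 × (28600 + √(28600² + 5430²)) / 5430 = 28285 × (28600 + 29110.9) / 5430 ≈ 300617 mm.
Then N = f²/(c·h) = 315² / (0.03 × 300617) = 99225 / 9018.5 ≈ 11.

f/11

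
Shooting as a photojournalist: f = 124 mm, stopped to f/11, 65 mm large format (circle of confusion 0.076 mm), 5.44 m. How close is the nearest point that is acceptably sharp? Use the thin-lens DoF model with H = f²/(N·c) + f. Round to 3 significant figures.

4.22 m

Hyperfocal distance H = f²/(N·c) + f = 124²/(11 × 0.076) + 124 = 15376/0.836 + 124 ≈ 18516.3 mm ≈ 18.52 m.
Near limit Dn = s·(H − f)/(H + s − 2f) = 5440 × (18516.3 − 124) / (18516.3 + 5440 − 2 × 124) = 5440 × 18392.3 / 23708.3 ≈ 4220.2 mm ≈ 4.22 m.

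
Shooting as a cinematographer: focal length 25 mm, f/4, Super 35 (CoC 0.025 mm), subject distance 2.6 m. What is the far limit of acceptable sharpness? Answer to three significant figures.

Hyperfocal distance H = f²/(N·c) + f = 25²/(4 × 0.025) + 25 = 625/0.1 + 25 ≈ 6275.0 mm ≈ 6.275 m.
Far limit Df = s·(H − f)/(H − s) = 2600 × (6275.0 − 25) / (6275.0 − 2600) = 2600 × 6250.0 / 3675.0 ≈ 4421.8 mm ≈ 4.42 m.

4.42 m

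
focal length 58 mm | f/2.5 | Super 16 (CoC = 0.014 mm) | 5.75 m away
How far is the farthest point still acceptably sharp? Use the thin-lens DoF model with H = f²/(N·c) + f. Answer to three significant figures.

Hyperfocal distance H = f²/(N·c) + f = 58²/(2.5 × 0.014) + 58 = 3364/0.035 + 58 ≈ 96172.3 mm ≈ 96.17 m.
Far limit Df = s·(H − f)/(H − s) = 5750 × (96172.3 − 58) / (96172.3 − 5750) = 5750 × 96114.3 / 90422.3 ≈ 6112.0 mm ≈ 6.11 m.

6.11 m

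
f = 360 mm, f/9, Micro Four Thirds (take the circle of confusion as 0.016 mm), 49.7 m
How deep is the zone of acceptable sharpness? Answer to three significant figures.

Hyperfocal distance H = f²/(N·c) + f = 360²/(9 × 0.016) + 360 = 129600/0.144 + 360 ≈ 900360.0 mm ≈ 900.4 m.
Near limit Dn = s·(H − f)/(H + s − 2f) = 49700 × (900360.0 − 360) / (900360.0 + 49700 − 2 × 360) = 49700 × 900000.0 / 949340.0 ≈ 47116.9 mm.
Far limit Df = s·(H − f)/(H − s) = 49700 × (900360.0 − 360) / (900360.0 − 49700) = 49700 × 900000.0 / 850660.0 ≈ 52582.7 mm.
Depth of field = Df − Dn = 52582.7 − 47116.9 ≈ 5465.8 mm ≈ 5.47 m.

5.47 m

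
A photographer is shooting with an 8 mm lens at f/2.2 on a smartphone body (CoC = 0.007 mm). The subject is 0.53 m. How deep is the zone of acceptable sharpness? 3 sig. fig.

135 mm

Hyperfocal distance H = f²/(N·c) + f = 8²/(2.2 × 0.007) + 8 = 64/0.0154 + 8 ≈ 4163.8 mm ≈ 4.164 m.
Near limit Dn = s·(H − f)/(H + s − 2f) = 530 × (4163.8 − 8) / (4163.8 + 530 − 2 × 8) = 530 × 4155.8 / 4677.8 ≈ 470.86 mm.
Far limit Df = s·(H − f)/(H − s) = 530 × (4163.8 − 8) / (4163.8 − 530) = 530 × 4155.8 / 3633.8 ≈ 606.13 mm.
Depth of field = Df − Dn = 606.13 − 470.86 ≈ 135.27 mm.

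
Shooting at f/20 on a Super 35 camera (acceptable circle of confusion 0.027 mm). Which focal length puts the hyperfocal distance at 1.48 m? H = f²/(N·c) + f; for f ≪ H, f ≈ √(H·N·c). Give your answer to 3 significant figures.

From H = f²/(N·c) + f, with f ≪ H: f ≈ √(H·N·c) = √(1480 × 20 × 0.027) = √799.20 ≈ 28.27 mm.
Exact: f² + N·c·f − N·c·H = 0 ⇒ f = (−N·c + √((N·c)² + 4·N·c·H))/2 = (−0.54 + √3197.1)/2 ≈ 28.001 mm ≈ 28.0 mm.

28.0 mm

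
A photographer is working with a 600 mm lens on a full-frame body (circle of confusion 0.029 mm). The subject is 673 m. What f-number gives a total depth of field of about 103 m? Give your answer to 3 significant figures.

f/1.40

Write h = H − f = f²/(N·c). The thin-lens limits are Dn = s·h/(h + (s−f)) and Df = s·h/(h − (s−f)), so DoF = Df − Dn = 2·s·(s−f)·h / (h² − (s−f)²).
That is a quadratic in h: DoF·h² − 2·s·(s−f)·h − DoF·(s−f)² = 0 ⇒ h = (s−f)·(s + √(s² + DoF²)) / DoF = 672400 × (673000 + √(673000² + 103000²)) / 103000 = 672400 × (673000 + 680836) / 103000 ≈ 8838053 mm.
Then N = f²/(c·h) = 600² / (0.029 × 8838053) = 360000 / 256304 ≈ 1.40.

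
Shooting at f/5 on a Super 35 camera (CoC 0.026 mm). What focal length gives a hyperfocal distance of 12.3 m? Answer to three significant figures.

39.9 mm

From H = f²/(N·c) + f, with f ≪ H: f ≈ √(H·N·c) = √(12300 × 5 × 0.026) = √1599.0 ≈ 39.99 mm.
Exact: f² + N·c·f − N·c·H = 0 ⇒ f = (−N·c + √((N·c)² + 4·N·c·H))/2 = (−0.13 + √6396.0)/2 ≈ 39.923 mm ≈ 39.9 mm.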